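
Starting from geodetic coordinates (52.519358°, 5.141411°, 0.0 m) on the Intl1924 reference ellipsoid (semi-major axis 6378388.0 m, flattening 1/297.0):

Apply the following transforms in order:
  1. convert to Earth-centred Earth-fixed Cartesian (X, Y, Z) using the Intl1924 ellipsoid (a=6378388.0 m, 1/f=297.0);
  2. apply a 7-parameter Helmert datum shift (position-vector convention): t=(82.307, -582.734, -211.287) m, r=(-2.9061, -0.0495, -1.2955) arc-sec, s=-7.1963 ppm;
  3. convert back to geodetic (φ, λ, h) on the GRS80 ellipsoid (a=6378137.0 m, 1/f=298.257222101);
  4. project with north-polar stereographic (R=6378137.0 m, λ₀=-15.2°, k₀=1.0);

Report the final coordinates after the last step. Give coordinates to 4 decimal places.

start: φ=52.519358°, λ=5.141411°, h=0.000 m
→ ECEF (a=6378388.000, f=1/297.0): X=3873799.4466, Y=348549.6943, Z=5038275.4705
→ Helmert 7p (PV): X=3873854.8567, Y=348011.1064, Z=5038023.9455
→ geod (Bowring, a=6378137.000): φ=52.51713931°, λ=5.13343581°, h=-1.8265 m
→ stereo (R=6378137.0, λ₀=-15.2°): E=1503921.2800, N=-4058347.4954

E=1503921.2800 m, N=-4058347.4954 m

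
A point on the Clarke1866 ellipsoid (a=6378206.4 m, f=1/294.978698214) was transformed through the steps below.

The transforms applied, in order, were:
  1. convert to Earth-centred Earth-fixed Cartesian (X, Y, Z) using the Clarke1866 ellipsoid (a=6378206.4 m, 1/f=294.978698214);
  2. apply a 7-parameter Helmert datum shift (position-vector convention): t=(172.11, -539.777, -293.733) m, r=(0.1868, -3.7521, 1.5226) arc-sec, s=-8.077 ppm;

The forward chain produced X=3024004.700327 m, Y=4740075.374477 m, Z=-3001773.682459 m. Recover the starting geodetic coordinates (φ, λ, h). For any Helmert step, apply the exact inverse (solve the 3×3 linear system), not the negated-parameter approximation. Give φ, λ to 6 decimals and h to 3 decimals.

φ=-28.255667°, λ=57.467996°, h=502.392 m

start: X=3024004.7003, Y=4740075.3745, Z=-3001773.6825 m
→ Helmert⁻¹: X=3023837.4077, Y=4740628.4021, Z=-3001563.4916
→ geod (Bowring, a=6378206.400): φ=-28.25566700°, λ=57.46799600°, h=502.3920 m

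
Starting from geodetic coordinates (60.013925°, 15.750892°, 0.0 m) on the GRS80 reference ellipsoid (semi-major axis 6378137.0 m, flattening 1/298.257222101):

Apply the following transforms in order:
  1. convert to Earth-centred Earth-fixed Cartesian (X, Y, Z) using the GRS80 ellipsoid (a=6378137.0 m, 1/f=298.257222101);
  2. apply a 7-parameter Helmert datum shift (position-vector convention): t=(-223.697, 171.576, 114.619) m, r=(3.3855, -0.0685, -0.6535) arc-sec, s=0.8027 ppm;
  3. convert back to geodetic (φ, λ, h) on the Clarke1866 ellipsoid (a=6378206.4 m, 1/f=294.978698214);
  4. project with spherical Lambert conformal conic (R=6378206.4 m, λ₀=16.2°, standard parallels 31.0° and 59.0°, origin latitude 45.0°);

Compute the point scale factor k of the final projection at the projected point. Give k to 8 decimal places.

1.00517066

start: φ=60.013925°, λ=15.750892°, h=0.000 m
→ ECEF (a=6378137.000, f=1/298.257222101): X=3075763.3320, Y=867506.6679, Z=5501252.6794
→ Helmert 7p (PV): X=3075543.0254, Y=867578.9013, Z=5501386.9745
→ geod (Bowring, a=6378206.400): φ=60.01787517°, λ=15.75321076°, h=129.0980 m
→ into lcc (λ₀=16.2°): φ=60.01787517°, λ−λ₀=-0.44678924°
scale k = 1.00517066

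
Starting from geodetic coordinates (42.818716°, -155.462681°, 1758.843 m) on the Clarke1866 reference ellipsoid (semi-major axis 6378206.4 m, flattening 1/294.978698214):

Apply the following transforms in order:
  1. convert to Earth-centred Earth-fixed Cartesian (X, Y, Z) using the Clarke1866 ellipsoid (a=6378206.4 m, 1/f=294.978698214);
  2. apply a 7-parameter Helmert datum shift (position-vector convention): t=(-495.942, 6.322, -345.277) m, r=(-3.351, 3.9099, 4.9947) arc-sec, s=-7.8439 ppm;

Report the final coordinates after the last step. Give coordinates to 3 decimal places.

X=-4264133.881 m, Y=-1946492.276 m, Z=4313478.738 m

start: φ=42.818716°, λ=-155.462681°, h=1758.843 m
→ ECEF (a=6378206.400, f=1/294.978698214): X=-4263800.2872, Y=-1946480.6996, Z=4313745.4061
→ Helmert 7p (PV): X=-4264133.8812, Y=-1946492.2757, Z=4313478.7378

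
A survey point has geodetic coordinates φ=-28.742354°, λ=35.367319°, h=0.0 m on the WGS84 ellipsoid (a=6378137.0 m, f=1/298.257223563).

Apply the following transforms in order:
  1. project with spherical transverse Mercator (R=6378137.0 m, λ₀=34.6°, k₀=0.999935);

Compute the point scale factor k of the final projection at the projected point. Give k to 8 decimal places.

start: φ=-28.742354°, λ=35.367319°, h=0.000 m
→ into tm (λ₀=34.6°): φ=-28.74235400°, λ−λ₀=0.76731900°
scale k = 1.00000394

1.00000394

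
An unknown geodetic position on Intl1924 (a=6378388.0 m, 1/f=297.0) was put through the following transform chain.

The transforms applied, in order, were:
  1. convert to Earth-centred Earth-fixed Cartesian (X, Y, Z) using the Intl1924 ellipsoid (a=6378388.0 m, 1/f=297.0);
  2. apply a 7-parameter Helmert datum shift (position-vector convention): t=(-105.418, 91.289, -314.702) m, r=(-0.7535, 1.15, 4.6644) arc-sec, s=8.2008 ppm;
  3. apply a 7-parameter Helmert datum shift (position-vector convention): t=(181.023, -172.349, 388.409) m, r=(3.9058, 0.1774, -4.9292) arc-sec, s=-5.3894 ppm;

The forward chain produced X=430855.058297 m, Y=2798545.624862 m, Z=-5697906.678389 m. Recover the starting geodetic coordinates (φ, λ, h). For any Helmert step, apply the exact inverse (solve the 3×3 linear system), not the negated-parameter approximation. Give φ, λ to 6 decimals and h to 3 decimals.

φ=-63.729598°, λ=81.248480°, h=1605.993 m

start: X=430855.0583, Y=2798545.6249, Z=-5697906.6784 m
→ Helmert⁻¹: X=430614.3771, Y=2798635.4443, Z=-5698378.4221
→ Helmert⁻¹: X=430811.3163, Y=2798532.2782, Z=-5698004.3667
→ geod (Bowring, a=6378388.000): φ=-63.72959800°, λ=81.24848000°, h=1605.9930 m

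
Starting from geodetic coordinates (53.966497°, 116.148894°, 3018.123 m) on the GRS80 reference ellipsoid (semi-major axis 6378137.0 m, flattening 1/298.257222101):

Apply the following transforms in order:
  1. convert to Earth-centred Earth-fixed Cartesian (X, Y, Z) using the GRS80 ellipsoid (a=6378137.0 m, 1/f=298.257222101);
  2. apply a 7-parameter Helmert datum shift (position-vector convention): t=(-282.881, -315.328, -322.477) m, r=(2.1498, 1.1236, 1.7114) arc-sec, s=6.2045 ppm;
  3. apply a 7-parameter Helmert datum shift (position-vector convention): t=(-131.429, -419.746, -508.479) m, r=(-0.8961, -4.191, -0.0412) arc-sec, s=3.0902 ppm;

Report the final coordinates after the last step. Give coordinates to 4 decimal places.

start: φ=53.966497°, λ=116.148894°, h=3018.123 m
→ ECEF (a=6378137.000, f=1/298.257222101): X=-1657936.4970, Y=3376972.1917, Z=5136991.7491
→ Helmert 7p (PV): X=-1658229.7007, Y=3376610.5192, Z=5136745.3728
→ Helmert 7p (PV): X=-1658469.9510, Y=3376223.8551, Z=5136204.4050

X=-1658469.9510 m, Y=3376223.8551 m, Z=5136204.4050 m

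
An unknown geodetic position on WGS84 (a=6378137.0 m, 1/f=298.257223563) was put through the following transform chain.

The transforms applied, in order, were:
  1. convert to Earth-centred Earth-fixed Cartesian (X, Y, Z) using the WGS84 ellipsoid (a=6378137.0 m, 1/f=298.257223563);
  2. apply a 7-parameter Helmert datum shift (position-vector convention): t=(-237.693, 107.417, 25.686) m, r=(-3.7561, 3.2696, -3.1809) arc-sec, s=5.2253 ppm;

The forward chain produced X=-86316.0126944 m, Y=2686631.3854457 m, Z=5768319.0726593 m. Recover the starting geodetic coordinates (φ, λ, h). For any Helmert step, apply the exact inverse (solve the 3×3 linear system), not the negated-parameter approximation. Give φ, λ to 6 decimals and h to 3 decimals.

φ=65.163433°, λ=91.838077°, h=3221.638 m

start: X=-86316.0127, Y=2686631.3854, Z=5768319.0727 m
→ Helmert⁻¹: X=-86210.7343, Y=2686403.5597, Z=5768310.7988
→ geod (Bowring, a=6378137.000): φ=65.16343300°, λ=91.83807700°, h=3221.6380 m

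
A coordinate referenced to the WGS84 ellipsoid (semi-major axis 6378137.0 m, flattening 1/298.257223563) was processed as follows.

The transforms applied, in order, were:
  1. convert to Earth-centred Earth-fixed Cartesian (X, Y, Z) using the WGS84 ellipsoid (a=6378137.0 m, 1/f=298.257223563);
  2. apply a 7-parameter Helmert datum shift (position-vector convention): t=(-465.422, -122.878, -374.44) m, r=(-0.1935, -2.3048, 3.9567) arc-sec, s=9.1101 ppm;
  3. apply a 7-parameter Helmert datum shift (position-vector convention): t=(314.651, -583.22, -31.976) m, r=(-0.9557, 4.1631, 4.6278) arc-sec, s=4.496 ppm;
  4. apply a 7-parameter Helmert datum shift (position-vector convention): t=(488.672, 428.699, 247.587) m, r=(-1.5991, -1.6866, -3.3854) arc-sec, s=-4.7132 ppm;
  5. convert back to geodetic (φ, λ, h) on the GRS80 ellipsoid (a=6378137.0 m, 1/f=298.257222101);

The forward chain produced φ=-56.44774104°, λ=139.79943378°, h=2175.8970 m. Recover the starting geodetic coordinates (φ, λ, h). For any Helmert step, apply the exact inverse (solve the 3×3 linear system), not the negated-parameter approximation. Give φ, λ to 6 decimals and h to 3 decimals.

start: φ=-56.447741°, λ=139.799434°, h=2175.897 m
→ ECEF (a=6378137.000, f=1/298.257222101): X=-2699695.2054, Y=2281465.0640, Z=-5293971.8858
→ Helmert⁻¹: X=-2700277.3324, Y=2281043.8409, Z=-5294204.6617
→ Helmert⁻¹: X=-2700421.7947, Y=2281701.9198, Z=-5294192.8146
→ Helmert⁻¹: X=-2699947.1562, Y=2281860.7686, Z=-5293737.8380
→ geod (Bowring, a=6378137.000): φ=-56.44322900°, λ=139.79717100°, h=2228.3930 m

φ=-56.443229°, λ=139.797171°, h=2228.393 m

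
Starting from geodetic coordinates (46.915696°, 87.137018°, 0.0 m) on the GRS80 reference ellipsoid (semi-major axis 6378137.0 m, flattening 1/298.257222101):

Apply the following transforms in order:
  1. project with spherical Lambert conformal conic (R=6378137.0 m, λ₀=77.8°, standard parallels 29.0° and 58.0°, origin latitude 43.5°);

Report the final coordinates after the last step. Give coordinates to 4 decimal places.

start: φ=46.915696°, λ=87.137018°, h=0.000 m
→ lcc (R=6378137.0, λ₀=77.8°): E=686578.1219, N=407142.3895

E=686578.1219 m, N=407142.3895 m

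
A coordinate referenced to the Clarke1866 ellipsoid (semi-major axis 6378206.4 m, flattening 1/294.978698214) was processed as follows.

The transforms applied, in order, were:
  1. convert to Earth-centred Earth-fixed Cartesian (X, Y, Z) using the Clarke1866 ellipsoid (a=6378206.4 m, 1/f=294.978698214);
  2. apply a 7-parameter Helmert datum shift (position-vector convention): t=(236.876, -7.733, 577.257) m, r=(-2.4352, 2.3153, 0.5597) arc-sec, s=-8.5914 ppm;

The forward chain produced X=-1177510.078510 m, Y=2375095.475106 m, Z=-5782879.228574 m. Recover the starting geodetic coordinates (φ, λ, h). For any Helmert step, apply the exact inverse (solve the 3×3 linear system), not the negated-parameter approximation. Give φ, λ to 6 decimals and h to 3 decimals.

start: X=-1177510.0785, Y=2375095.4751, Z=-5782879.2286 m
→ Helmert⁻¹: X=-1177685.7089, Y=2375195.0904, Z=-5783491.3514
→ geod (Bowring, a=6378206.400): φ=-65.52048900°, λ=116.37345300°, h=1852.1590 m

φ=-65.520489°, λ=116.373453°, h=1852.159 m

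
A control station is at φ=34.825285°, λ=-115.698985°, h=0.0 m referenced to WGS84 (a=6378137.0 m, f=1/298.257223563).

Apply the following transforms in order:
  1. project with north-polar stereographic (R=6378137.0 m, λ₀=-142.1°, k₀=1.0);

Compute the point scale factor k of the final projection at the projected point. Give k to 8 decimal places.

1.27301298

start: φ=34.825285°, λ=-115.698985°, h=0.000 m
→ into stereo (λ₀=-142.1°): φ=34.82528500°, λ−λ₀=26.40101500°
scale k = 1.27301298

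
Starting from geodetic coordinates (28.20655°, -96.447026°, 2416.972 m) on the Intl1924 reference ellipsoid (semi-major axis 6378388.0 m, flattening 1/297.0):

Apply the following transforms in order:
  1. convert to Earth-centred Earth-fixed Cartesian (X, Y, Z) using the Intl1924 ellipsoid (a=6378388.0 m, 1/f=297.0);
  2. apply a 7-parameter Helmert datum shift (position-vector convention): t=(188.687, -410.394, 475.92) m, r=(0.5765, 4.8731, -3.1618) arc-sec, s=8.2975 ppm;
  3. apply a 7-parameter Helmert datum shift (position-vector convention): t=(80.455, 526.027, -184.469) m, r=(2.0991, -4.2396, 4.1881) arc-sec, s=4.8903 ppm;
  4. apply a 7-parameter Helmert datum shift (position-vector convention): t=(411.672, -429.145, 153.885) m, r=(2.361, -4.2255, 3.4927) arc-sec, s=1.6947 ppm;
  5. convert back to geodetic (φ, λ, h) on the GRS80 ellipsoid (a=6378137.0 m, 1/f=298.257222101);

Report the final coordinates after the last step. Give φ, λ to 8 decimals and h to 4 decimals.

φ=28.20689187°, λ=-96.43896938°, h=3159.7476 m

start: φ=28.206550°, λ=-96.447026°, h=2416.972 m
→ ECEF (a=6378388.000, f=1/297.0): X=-631859.4950, Y=-5591719.8091, Z=2997881.0715
→ Helmert 7p (PV): X=-631690.9392, Y=-5592175.2937, Z=2998381.1658
→ Helmert 7p (PV): X=-631561.6561, Y=-5591719.9541, Z=2998141.4656
→ Helmert 7p (PV): X=-631117.7886, Y=-5592203.5879, Z=2998223.4880
→ geod (Bowring, a=6378137.000): φ=28.20689187°, λ=-96.43896938°, h=3159.7476 m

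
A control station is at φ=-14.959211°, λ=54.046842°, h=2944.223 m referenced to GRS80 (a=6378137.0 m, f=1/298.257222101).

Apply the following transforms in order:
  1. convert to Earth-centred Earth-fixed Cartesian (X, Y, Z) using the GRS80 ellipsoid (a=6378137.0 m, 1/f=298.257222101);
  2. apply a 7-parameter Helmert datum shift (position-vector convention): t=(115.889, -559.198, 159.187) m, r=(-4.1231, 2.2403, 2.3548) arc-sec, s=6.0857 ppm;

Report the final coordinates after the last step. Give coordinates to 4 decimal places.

start: φ=-14.959211°, λ=54.046842°, h=2944.223 m
→ ECEF (a=6378137.000, f=1/298.257222101): X=3620321.8825, Y=4991522.1166, Z=-1636500.2643
→ Helmert 7p (PV): X=3620385.0435, Y=4991001.9140, Z=-1636490.1360

X=3620385.0435 m, Y=4991001.9140 m, Z=-1636490.1360 m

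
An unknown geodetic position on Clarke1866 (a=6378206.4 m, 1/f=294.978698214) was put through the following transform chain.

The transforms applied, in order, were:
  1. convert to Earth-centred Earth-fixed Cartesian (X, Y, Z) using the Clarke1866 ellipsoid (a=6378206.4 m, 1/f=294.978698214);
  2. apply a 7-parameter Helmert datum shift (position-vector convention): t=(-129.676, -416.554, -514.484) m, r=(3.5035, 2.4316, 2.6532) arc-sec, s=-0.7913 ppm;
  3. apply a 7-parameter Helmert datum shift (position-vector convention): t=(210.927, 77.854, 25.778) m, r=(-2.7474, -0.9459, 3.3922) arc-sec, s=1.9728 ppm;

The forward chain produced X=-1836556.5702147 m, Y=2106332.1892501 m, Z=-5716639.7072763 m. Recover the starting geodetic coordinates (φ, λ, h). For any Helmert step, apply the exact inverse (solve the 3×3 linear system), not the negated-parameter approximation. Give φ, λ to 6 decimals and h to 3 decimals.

start: X=-1836556.5702, Y=2106332.1893, Z=-5716639.7073 m
→ Helmert⁻¹: X=-1836755.4484, Y=2106356.5311, Z=-5716617.7282
→ Helmert⁻¹: X=-1836532.7407, Y=2106701.2840, Z=-5716165.2010
→ geod (Bowring, a=6378206.400): φ=-64.09762700°, λ=131.08053600°, h=2090.1500 m

φ=-64.097627°, λ=131.080536°, h=2090.150 m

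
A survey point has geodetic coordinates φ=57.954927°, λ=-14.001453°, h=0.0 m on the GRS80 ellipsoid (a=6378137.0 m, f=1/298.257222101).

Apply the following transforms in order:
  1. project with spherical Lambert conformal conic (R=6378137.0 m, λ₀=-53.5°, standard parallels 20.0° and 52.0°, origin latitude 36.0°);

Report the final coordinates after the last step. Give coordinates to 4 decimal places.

start: φ=57.954927°, λ=-14.001453°, h=0.000 m
→ lcc (R=6378137.0, λ₀=-53.5°): E=2361848.1399, N=2900842.1946

E=2361848.1399 m, N=2900842.1946 m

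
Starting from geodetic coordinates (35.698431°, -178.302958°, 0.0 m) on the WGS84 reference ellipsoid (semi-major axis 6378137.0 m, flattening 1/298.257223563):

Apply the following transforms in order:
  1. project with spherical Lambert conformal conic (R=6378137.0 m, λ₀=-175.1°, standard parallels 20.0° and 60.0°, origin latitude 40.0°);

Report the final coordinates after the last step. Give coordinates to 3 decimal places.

E=-273010.545 m, N=-445448.834 m

start: φ=35.698431°, λ=-178.302958°, h=0.000 m
→ lcc (R=6378137.0, λ₀=-175.1°): E=-273010.5446, N=-445448.8336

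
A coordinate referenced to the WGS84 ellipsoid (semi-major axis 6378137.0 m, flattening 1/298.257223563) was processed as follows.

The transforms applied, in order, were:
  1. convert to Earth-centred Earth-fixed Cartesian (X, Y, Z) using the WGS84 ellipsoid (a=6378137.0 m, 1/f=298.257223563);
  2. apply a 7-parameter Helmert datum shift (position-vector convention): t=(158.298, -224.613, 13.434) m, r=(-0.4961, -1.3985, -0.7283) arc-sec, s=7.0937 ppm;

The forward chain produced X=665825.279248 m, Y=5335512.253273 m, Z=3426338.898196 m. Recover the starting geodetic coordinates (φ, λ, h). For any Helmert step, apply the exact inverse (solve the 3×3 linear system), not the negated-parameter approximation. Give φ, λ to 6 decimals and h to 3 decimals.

φ=32.680210°, λ=82.888676°, h=3978.575 m

start: X=665825.2792, Y=5335512.2533, Z=3426338.8982 m
→ Helmert⁻¹: X=665666.6502, Y=5335693.1260, Z=3426309.4789
→ geod (Bowring, a=6378137.000): φ=32.68021000°, λ=82.88867600°, h=3978.5750 m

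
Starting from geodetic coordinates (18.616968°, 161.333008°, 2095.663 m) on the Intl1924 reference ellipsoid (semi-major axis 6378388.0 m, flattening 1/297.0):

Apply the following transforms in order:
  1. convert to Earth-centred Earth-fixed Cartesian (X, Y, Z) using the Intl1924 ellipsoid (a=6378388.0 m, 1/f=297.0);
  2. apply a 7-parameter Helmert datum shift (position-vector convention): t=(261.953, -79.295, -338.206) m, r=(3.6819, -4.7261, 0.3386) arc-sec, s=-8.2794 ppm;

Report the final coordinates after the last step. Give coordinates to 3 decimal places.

start: φ=18.616968°, λ=161.333008°, h=2095.663 m
→ ECEF (a=6378388.000, f=1/297.0): X=-5730497.2800, Y=1935987.4719, Z=2023909.7120
→ Helmert 7p (PV): X=-5730237.4330, Y=1935846.6139, Z=2023458.0065

X=-5730237.433 m, Y=1935846.614 m, Z=2023458.006 m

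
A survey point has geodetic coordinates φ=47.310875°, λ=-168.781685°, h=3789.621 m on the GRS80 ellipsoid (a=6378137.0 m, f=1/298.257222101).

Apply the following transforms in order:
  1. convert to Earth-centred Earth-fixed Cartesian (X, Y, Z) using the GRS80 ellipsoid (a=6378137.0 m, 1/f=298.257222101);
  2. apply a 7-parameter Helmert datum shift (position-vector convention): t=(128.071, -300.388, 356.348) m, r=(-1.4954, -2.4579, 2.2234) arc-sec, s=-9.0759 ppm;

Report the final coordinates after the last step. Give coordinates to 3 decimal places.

start: φ=47.310875°, λ=-168.781685°, h=3789.621 m
→ ECEF (a=6378137.000, f=1/298.257222101): X=-4252089.6986, Y=-843349.0218, Z=4668052.3023
→ Helmert 7p (PV): X=-4251969.5705, Y=-843653.7473, Z=4668321.7292

X=-4251969.570 m, Y=-843653.747 m, Z=4668321.729 m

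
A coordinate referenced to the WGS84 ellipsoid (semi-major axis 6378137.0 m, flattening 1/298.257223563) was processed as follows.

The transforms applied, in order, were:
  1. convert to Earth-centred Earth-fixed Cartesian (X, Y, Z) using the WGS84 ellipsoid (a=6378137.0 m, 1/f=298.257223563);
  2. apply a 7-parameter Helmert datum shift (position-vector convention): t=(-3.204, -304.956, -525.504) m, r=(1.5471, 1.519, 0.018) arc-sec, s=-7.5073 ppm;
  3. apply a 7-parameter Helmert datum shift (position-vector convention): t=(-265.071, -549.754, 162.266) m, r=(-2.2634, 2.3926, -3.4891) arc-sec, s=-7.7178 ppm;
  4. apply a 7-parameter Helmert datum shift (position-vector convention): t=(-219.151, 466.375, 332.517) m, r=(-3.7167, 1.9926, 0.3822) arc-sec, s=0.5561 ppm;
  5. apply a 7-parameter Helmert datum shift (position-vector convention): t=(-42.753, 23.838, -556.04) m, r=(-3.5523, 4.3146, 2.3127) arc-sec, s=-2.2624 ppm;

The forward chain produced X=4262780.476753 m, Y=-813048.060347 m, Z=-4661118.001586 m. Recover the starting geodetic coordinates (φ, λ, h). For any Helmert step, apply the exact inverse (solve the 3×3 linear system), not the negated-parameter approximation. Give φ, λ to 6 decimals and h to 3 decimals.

start: X=4262780.4768, Y=-813048.0603, Z=-4661118.0016 m
→ Helmert⁻¹: X=4262921.2452, Y=-813041.2717, Z=-4660497.3371
→ Helmert⁻¹: X=4263181.5434, Y=-813431.1105, Z=-4660800.7354
→ Helmert⁻¹: X=4263547.3330, Y=-812764.3636, Z=-4660958.4371
→ Helmert⁻¹: X=4263616.7949, Y=-812500.8349, Z=-4660430.4278
→ geod (Bowring, a=6378137.000): φ=-47.22853500°, λ=-10.78926900°, h=1873.4680 m

φ=-47.228535°, λ=-10.789269°, h=1873.468 m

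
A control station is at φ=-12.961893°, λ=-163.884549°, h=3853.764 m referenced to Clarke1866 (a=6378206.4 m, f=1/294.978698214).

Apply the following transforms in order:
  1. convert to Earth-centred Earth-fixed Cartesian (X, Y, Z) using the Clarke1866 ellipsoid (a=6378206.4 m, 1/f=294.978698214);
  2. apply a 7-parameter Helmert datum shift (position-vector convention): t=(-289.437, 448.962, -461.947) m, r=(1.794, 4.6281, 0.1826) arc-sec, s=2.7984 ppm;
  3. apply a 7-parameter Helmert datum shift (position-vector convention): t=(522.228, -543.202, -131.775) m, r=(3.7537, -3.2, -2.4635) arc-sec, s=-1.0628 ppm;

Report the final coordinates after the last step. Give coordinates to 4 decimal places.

X=-5975868.2775 m, Y=-1726640.4576 m, Z=-1422674.6530 m

start: φ=-12.961893°, λ=-163.884549°, h=3853.764 m
→ ECEF (a=6378206.400, f=1/294.978698214): X=-5976061.7681, Y=-1726647.5627, Z=-1422073.4028
→ Helmert 7p (PV): X=-5976398.3080, Y=-1726196.3544, Z=-1422420.2578
→ Helmert 7p (PV): X=-5975868.2775, Y=-1726640.4576, Z=-1422674.6530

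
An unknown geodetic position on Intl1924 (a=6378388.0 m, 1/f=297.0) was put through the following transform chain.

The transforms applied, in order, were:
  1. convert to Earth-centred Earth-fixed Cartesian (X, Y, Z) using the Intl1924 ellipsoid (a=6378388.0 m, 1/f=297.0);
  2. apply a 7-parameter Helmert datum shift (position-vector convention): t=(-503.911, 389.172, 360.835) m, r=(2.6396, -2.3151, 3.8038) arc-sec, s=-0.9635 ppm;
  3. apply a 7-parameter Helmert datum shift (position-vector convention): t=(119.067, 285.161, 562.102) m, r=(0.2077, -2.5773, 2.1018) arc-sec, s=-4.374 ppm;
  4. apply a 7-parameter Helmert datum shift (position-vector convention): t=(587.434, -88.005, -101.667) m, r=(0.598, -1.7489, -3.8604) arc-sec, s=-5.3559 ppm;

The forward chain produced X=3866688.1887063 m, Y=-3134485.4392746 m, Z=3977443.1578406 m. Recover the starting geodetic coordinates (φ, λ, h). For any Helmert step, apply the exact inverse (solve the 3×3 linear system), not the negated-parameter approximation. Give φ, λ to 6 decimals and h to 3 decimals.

start: X=3866688.1887, Y=-3134485.4393, Z=3977443.1578 m
→ Helmert⁻¹: X=3866213.8478, Y=-3134330.3312, Z=3977542.4340
→ Helmert⁻¹: X=3866129.4420, Y=-3134664.5936, Z=3976952.5762
→ Helmert⁻¹: X=3866623.8964, Y=-3135077.2029, Z=3976592.2940
→ geod (Bowring, a=6378388.000): φ=38.80815600°, λ=-39.03530500°, h=1250.0470 m

φ=38.808156°, λ=-39.035305°, h=1250.047 m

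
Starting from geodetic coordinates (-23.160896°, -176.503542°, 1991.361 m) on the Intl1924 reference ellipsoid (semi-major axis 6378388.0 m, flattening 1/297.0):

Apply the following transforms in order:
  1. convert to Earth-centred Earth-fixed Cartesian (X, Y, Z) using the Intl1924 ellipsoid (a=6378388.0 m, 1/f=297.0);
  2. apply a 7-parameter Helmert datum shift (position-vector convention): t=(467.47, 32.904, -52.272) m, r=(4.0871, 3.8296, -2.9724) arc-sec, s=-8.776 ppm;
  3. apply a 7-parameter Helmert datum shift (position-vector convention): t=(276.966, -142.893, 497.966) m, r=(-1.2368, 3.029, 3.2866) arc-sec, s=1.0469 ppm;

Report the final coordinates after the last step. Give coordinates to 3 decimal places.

X=-5857565.541 m, Y=-358025.486 m, Z=-2493272.487 m

start: φ=-23.160896°, λ=-176.503542°, h=1991.361 m
→ ECEF (a=6378388.000, f=1/297.0): X=-5858272.8742, Y=-357943.8093, Z=-2493927.2979
→ Helmert 7p (PV): X=-5857805.4530, Y=-357773.9272, Z=-2493856.0095
→ Helmert 7p (PV): X=-5857565.5412, Y=-358025.4860, Z=-2493272.4870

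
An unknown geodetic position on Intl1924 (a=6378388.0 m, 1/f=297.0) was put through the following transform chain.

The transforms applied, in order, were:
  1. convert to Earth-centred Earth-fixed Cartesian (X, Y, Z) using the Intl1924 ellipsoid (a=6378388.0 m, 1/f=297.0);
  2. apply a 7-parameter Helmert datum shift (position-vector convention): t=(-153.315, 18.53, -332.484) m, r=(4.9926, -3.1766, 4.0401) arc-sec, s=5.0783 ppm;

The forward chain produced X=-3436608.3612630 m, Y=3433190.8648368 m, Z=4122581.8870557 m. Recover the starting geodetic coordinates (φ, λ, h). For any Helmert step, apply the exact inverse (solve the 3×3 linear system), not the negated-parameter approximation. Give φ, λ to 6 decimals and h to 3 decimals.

start: X=-3436608.3613, Y=3433190.8648, Z=4122581.8871 m
→ Helmert⁻¹: X=-3436306.8521, Y=3433322.0002, Z=4122863.2520
→ geod (Bowring, a=6378388.000): φ=40.51370100°, λ=135.02489500°, h=1965.8960 m

φ=40.513701°, λ=135.024895°, h=1965.896 m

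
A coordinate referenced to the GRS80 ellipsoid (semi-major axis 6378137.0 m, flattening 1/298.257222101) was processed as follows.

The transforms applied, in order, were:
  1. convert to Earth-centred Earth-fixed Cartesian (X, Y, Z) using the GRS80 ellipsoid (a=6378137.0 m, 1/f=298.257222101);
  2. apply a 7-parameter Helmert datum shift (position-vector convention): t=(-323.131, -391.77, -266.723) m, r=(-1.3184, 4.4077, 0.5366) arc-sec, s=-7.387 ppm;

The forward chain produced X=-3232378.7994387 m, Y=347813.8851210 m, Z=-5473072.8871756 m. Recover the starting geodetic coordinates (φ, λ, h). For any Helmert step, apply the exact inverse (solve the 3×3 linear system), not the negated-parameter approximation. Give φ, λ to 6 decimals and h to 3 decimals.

φ=-59.460166°, λ=173.849971°, h=3195.305 m

start: X=-3232378.7994, Y=347813.8851, Z=-5473072.8872 m
→ Helmert⁻¹: X=-3231961.6864, Y=348251.6170, Z=-5472913.4304
→ geod (Bowring, a=6378137.000): φ=-59.46016600°, λ=173.84997100°, h=3195.3050 m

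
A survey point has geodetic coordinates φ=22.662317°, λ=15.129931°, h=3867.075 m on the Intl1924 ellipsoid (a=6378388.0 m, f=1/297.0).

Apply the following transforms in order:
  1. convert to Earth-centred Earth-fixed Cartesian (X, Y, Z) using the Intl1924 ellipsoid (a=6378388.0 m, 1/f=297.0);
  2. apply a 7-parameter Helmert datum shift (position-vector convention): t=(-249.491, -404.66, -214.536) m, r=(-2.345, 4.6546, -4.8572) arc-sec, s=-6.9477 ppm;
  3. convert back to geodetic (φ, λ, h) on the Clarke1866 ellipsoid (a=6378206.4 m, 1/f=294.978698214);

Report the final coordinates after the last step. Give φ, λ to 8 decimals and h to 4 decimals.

φ=22.66124920°, λ=15.12553720°, h=3623.3141 m

start: φ=22.662317°, λ=15.129931°, h=3867.075 m
→ ECEF (a=6378388.000, f=1/297.0): X=5688178.5151, Y=1537976.6088, Z=2443775.3283
→ Helmert 7p (PV): X=5687980.8671, Y=1537455.0998, Z=2443397.9694
→ geod (Bowring, a=6378206.400): φ=22.66124920°, λ=15.12553720°, h=3623.3141 m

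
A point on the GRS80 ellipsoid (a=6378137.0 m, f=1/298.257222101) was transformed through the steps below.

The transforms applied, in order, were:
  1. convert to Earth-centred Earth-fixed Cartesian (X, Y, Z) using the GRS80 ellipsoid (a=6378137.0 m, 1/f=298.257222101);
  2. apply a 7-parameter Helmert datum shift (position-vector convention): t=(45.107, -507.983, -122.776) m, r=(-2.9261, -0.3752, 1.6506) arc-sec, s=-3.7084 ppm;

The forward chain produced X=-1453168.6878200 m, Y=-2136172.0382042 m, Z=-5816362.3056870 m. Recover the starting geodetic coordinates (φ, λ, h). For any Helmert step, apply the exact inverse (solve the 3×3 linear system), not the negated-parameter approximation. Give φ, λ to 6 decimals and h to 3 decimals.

φ=-66.195298°, λ=-124.235033°, h=3844.491 m

start: X=-1453168.6878, Y=-2136172.0382, Z=-5816362.3057 m
→ Helmert⁻¹: X=-1453246.8535, Y=-2135577.8351, Z=-5816288.7508
→ geod (Bowring, a=6378137.000): φ=-66.19529800°, λ=-124.23503300°, h=3844.4910 m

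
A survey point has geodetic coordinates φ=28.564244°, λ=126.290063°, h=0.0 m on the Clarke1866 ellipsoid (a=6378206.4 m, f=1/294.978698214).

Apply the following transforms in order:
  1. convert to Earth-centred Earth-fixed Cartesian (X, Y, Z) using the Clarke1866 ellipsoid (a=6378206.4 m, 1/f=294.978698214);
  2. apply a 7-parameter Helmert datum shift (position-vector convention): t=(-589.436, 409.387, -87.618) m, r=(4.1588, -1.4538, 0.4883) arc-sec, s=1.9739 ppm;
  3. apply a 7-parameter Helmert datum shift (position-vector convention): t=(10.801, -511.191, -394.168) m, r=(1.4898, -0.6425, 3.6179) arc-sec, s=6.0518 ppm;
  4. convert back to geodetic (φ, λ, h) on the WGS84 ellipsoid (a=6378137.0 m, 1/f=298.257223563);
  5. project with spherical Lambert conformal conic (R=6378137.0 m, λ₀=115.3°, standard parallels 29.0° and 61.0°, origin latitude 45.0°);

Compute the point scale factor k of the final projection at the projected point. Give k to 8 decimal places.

start: φ=28.564244°, λ=126.290063°, h=0.000 m
→ ECEF (a=6378206.400, f=1/294.978698214): X=-3318160.7971, Y=4518770.9150, Z=3031404.1897
→ Helmert 7p (PV): X=-3318788.8464, Y=4519120.2457, Z=3031390.2778
→ Helmert 7p (PV): X=-3318886.8388, Y=4518556.2963, Z=3031036.7580
→ geod (Bowring, a=6378137.000): φ=28.55842478°, λ=126.29734180°, h=65.0225 m
→ into lcc (λ₀=115.3°): φ=28.55842478°, λ−λ₀=10.99734180°
scale k = 1.00207168

1.00207168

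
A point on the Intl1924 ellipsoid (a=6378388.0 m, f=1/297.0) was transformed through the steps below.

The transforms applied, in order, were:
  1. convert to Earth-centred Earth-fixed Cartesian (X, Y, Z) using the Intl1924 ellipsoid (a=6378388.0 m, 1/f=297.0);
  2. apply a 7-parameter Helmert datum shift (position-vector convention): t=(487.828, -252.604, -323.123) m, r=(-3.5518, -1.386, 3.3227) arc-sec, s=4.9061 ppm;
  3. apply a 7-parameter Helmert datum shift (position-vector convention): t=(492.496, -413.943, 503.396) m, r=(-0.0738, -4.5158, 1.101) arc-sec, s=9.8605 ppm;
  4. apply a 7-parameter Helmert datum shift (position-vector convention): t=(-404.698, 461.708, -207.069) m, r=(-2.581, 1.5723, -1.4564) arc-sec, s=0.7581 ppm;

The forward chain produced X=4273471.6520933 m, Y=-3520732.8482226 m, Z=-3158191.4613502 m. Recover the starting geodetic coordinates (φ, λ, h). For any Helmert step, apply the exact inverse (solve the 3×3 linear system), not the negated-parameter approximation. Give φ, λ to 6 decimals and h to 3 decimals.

start: X=4273471.6521, Y=-3520732.8482, Z=-3158191.4614 m
→ Helmert⁻¹: X=4273922.0446, Y=-3521122.1933, Z=-3157993.4793
→ Helmert⁻¹: X=4273299.4671, Y=-3520695.2146, Z=-3158560.5472
→ Helmert⁻¹: X=4272712.7436, Y=-3520439.7829, Z=-3158311.2608
→ geod (Bowring, a=6378388.000): φ=-29.87063700°, λ=-39.48632200°, h=640.5840 m

φ=-29.870637°, λ=-39.486322°, h=640.584 m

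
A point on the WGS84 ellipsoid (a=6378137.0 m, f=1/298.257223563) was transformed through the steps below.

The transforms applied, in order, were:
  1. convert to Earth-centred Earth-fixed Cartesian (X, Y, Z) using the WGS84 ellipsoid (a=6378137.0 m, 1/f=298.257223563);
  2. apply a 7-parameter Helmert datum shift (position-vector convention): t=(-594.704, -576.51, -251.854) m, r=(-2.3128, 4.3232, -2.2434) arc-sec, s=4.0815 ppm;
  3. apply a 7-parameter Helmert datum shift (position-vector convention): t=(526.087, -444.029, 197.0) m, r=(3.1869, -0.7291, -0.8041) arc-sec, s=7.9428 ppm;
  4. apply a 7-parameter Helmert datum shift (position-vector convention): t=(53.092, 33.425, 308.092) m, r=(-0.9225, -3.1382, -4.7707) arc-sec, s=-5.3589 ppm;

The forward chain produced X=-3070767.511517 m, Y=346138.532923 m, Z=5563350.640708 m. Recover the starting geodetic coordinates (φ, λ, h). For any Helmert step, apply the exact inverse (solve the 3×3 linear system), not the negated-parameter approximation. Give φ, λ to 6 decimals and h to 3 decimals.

start: X=-3070767.5115, Y=346138.5329, Z=5563350.6407 m
→ Helmert⁻¹: X=-3070760.4230, Y=346011.0585, Z=5563120.6280
→ Helmert⁻¹: X=-3071243.8030, Y=346526.3123, Z=5562884.9453
→ Helmert⁻¹: X=-3070756.9389, Y=347005.6299, Z=5563053.6229
→ geod (Bowring, a=6378137.000): φ=61.11066300°, λ=173.55273900°, h=1990.9200 m

φ=61.110663°, λ=173.552739°, h=1990.920 m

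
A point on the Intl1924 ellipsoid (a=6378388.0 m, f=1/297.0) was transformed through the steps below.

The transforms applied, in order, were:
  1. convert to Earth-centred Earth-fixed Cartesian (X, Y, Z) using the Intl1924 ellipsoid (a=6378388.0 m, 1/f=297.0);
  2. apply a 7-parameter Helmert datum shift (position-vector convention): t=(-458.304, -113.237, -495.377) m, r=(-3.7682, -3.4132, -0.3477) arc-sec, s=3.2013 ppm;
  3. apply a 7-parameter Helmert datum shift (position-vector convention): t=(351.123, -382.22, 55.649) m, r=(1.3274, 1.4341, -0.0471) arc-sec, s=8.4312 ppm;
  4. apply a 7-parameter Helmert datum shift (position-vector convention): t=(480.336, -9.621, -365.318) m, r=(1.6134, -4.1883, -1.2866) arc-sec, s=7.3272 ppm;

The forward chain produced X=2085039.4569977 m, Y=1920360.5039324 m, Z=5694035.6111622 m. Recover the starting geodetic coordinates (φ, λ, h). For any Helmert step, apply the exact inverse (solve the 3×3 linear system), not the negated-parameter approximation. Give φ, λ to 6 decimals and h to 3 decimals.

start: X=2085039.4570, Y=1920360.5039, Z=5694035.6112 m
→ Helmert⁻¹: X=2084647.4937, Y=1920413.5981, Z=5694301.8543
→ Helmert⁻¹: X=2084238.7690, Y=1920816.7441, Z=5694200.3262
→ Helmert⁻¹: X=2084781.3949, Y=1920823.3113, Z=5694678.0656
→ geod (Bowring, a=6378388.000): φ=63.69013700°, λ=42.65606800°, h=69.4110 m

φ=63.690137°, λ=42.656068°, h=69.411 m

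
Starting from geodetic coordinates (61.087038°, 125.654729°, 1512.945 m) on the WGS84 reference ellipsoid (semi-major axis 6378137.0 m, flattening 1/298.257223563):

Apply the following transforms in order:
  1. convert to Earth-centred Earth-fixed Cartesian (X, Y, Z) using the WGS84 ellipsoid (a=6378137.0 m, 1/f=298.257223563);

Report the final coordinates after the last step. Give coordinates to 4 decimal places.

X=-1802543.7240 m, Y=2512692.1774 m, Z=5561362.5163 m

start: φ=61.087038°, λ=125.654729°, h=1512.945 m
→ ECEF (a=6378137.000, f=1/298.257223563): X=-1802543.7240, Y=2512692.1774, Z=5561362.5163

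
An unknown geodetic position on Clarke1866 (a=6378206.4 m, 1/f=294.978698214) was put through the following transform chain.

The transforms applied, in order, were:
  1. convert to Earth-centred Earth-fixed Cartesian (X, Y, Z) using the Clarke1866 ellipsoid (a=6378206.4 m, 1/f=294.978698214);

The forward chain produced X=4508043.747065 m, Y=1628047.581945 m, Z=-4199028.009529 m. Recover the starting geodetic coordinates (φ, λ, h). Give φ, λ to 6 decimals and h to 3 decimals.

φ=-41.413561°, λ=19.856821°, h=3402.042 m

start: X=4508043.7471, Y=1628047.5819, Z=-4199028.0095 m
→ geod (Bowring, a=6378206.400): φ=-41.41356100°, λ=19.85682100°, h=3402.0420 m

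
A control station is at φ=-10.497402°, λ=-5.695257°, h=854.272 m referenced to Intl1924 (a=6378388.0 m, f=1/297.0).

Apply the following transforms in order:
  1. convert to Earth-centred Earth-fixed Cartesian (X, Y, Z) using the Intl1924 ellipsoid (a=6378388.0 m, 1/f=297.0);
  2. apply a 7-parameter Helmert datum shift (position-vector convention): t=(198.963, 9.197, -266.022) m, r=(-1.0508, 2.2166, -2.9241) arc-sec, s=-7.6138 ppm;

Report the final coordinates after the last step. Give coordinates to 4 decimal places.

X=6242338.3391 m, Y=-622613.7594 m, Z=-1154877.7909 m

start: φ=-10.497402°, λ=-5.695257°, h=854.272 m
→ ECEF (a=6378388.000, f=1/297.0): X=6242208.1354, Y=-622533.3229, Z=-1154556.6503
→ Helmert 7p (PV): X=6242338.3391, Y=-622613.7594, Z=-1154877.7909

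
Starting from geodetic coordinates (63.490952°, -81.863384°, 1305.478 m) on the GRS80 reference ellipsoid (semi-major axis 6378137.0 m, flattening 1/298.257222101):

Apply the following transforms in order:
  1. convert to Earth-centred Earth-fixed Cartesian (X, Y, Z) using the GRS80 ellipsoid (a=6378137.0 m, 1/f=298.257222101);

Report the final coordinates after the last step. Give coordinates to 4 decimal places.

X=404087.2233 m, Y=-2826315.4652 m, Z=5685781.4210 m

start: φ=63.490952°, λ=-81.863384°, h=1305.478 m
→ ECEF (a=6378137.000, f=1/298.257222101): X=404087.2233, Y=-2826315.4652, Z=5685781.4210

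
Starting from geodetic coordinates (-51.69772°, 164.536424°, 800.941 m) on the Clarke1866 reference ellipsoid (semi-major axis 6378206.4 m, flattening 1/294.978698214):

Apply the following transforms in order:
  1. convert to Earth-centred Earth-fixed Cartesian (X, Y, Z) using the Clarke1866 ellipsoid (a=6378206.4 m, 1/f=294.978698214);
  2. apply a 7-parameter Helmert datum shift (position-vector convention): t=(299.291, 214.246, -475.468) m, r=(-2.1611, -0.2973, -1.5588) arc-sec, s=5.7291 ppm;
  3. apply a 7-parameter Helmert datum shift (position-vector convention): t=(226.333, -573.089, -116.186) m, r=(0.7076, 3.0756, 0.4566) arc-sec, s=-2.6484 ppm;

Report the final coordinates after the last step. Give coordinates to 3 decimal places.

X=-3818161.797 m, Y=1056011.340 m, Z=-4983014.596 m

start: φ=-51.697720°, λ=164.536424°, h=800.941 m
→ ECEF (a=6378206.400, f=1/294.978698214): X=-3818614.1821, Y=1056381.6316, Z=-4982451.5815
→ Helmert 7p (PV): X=-3818321.6034, Y=1056578.5852, Z=-4982972.1666
→ Helmert 7p (PV): X=-3818161.7974, Y=1056011.3398, Z=-4983014.5965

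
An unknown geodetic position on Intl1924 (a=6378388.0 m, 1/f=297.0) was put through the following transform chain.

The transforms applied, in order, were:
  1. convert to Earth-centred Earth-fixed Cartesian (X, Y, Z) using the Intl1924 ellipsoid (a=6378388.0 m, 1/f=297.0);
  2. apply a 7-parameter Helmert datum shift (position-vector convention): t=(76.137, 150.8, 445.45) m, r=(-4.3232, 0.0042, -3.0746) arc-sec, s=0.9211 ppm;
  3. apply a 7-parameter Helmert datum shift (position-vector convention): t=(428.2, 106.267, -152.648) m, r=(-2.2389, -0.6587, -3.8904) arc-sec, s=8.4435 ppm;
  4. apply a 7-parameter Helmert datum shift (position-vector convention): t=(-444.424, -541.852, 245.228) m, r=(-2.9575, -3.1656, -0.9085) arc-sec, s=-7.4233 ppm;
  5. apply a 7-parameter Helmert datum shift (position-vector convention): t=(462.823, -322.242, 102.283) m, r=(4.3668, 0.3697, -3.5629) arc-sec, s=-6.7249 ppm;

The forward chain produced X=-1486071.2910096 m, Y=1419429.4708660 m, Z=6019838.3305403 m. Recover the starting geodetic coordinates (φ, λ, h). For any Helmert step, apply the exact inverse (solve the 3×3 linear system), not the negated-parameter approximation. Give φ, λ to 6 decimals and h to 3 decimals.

start: X=-1486071.2910, Y=1419429.4709, Z=6019838.3305 m
→ Helmert⁻¹: X=-1486579.4263, Y=1419863.0254, Z=6019743.8058
→ Helmert⁻¹: X=-1486059.9061, Y=1420322.5651, Z=6019586.4347
→ Helmert⁻¹: X=-1486483.1163, Y=1420110.9289, Z=6019708.4171
→ Helmert⁻¹: X=-1486579.1704, Y=1419810.5008, Z=6019287.1509
→ geod (Bowring, a=6378388.000): φ=71.26211200°, λ=136.31602800°, h=1483.7130 m

φ=71.262112°, λ=136.316028°, h=1483.713 m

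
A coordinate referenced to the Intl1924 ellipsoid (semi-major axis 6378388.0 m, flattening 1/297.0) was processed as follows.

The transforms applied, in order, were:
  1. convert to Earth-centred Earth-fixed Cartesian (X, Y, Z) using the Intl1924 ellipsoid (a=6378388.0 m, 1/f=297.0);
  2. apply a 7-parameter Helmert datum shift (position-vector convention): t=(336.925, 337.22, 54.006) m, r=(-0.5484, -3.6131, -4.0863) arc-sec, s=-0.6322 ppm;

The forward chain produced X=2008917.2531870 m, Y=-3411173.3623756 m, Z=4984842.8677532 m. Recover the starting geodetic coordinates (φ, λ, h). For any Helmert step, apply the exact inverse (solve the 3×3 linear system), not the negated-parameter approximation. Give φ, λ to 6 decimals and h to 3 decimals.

start: X=2008917.2532, Y=-3411173.3624, Z=4984842.8678 m
→ Helmert⁻¹: X=2008736.4996, Y=-3411486.1972, Z=4984747.7563
→ geod (Bowring, a=6378388.000): φ=51.73103800°, λ=-59.50975700°, h=415.4230 m

φ=51.731038°, λ=-59.509757°, h=415.423 m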